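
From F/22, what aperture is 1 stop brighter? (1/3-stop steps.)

f/16

Aperture: f/22 → f/20 → f/18 → f/16 — 1 stop opened up (brighter).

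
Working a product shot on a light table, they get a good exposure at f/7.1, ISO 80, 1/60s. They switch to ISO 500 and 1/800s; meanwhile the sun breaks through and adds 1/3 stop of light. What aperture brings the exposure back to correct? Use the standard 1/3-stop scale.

f/5.6

Scene light: 1/3 stop brighter.
ISO: 80 → 100 → 125 → 160 → 200 → 250 → 320 → 400 → 500 — 2 2/3 stops raised (brighter).
Shutter speed: 1/60 → 1/80 → 1/100 → 1/125 → 1/160 → 1/200 → 1/250 → 1/320 → 1/400 → 1/500 → 1/640 → 1/800 — 3 2/3 stops faster (darker).
Net so far: 2/3 stop darker. Aperture: f/7.1 → f/6.3 → f/5.6.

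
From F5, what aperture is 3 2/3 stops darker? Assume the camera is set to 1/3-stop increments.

Aperture: f/5 → f/5.6 → f/6.3 → f/7.1 → f/8 → f/9 → f/10 → f/11 → f/13 → f/14 → f/16 → f/18 — 3 2/3 stops smaller aperture (darker).

f/18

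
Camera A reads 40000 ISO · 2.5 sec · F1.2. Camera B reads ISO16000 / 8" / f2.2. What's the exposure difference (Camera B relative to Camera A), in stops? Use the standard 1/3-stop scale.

Aperture: f/1.2 → f/1.4 → f/1.6 → f/1.8 → f/2 → f/2.2 — 1 2/3 stops smaller aperture (darker).
Shutter speed: 2.5 → 3.2 → 4 → 5 → 6 → 8 — 1 2/3 stops longer (brighter).
ISO: 40000 → 32000 → 25600 → 20000 → 16000 — 1 1/3 stops lower (darker).
Net: −1 2/3 +1 2/3 −1 1/3 = −1 1/3 stops.

1 1/3 stops darker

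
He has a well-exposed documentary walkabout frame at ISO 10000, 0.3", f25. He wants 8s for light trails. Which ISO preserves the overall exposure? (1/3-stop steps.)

Shutter speed: 0.3 → 0.4 → 0.5 → 0.6 → 0.8 → 1 → 1.3 → 1.6 → 2 → 2.5 → 3.2 → 4 → 5 → 6 → 8 — 4 2/3 stops slower (brighter).
Need 4 2/3 stops darker from the ISO: 10000 → 8000 → 6400 → 5000 → 4000 → 3200 → 2500 → 2000 → 1600 → 1250 → 1000 → 800 → 640 → 500 → 400.

ISO 400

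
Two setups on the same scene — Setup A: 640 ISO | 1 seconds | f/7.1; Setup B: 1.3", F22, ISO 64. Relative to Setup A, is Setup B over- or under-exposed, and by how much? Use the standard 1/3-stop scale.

6 1/3 stops darker

Aperture: f/7.1 → f/8 → f/9 → f/10 → f/11 → f/13 → f/14 → f/16 → f/18 → f/20 → f/22 — 3 1/3 stops stopped down (darker).
Shutter speed: 1 → 1.3 — 1/3 stop longer (brighter).
ISO: 640 → 500 → 400 → 320 → 250 → 200 → 160 → 125 → 100 → 80 → 64 — 3 1/3 stops dropped (darker).
Net: −3 1/3 +1/3 −3 1/3 = −6 1/3 stops.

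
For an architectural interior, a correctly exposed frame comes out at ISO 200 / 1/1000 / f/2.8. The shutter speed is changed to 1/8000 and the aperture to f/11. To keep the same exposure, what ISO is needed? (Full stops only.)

ISO 25600

Shutter speed: 1/1000 → 1/2000 → 1/4000 → 1/8000 — 3 stops shorter (darker).
Aperture: f/2.8 → f/4 → f/5.6 → f/8 → f/11 — 4 stops narrower (darker).
Net change so far: 7 stops darker. Offset with the ISO: 200 → 400 → 800 → 1600 → 3200 → 6400 → 12800 → 25600.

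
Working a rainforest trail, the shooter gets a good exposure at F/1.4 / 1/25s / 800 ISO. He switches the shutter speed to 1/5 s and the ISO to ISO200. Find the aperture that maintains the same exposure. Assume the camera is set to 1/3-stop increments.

f/1.6

Shutter speed: 1/25 → 1/20 → 1/15 → 1/13 → 1/10 → 1/8 → 1/6 → 1/5 — 2 1/3 stops longer (brighter).
ISO: 800 → 640 → 500 → 400 → 320 → 250 → 200 — 2 stops dropped (darker).
Net change so far: 1/3 stop brighter. Offset with the aperture: f/1.4 → f/1.6.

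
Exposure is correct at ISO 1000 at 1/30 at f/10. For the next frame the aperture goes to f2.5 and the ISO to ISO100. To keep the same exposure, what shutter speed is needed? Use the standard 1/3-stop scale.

Aperture: f/10 → f/9 → f/8 → f/7.1 → f/6.3 → f/5.6 → f/5 → f/4.5 → f/4 → f/3.5 → f/3.2 → f/2.8 → f/2.5 — 4 stops wider (brighter).
ISO: 1000 → 800 → 640 → 500 → 400 → 320 → 250 → 200 → 160 → 125 → 100 — 3 1/3 stops dropped (darker).
Net change so far: 2/3 stop brighter. Offset with the shutter speed: 1/30 → 1/40 → 1/50.

1/50s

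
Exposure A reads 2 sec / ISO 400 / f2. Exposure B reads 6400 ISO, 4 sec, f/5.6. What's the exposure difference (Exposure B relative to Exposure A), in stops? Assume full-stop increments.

Aperture: f/2 → f/2.8 → f/4 → f/5.6 — 3 stops stopped down (darker).
Shutter speed: 2 → 4 — 1 stop longer (brighter).
ISO: 400 → 800 → 1600 → 3200 → 6400 — 4 stops raised (brighter).
Net: −3 +1 +4 = +2 stops.

2 stops brighter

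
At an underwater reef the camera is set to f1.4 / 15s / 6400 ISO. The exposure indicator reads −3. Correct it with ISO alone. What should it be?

Underexposed by 3 stops → need 3 stops brighter.
ISO: 6400 → 12800 → 25600 → 51200.

ISO 51200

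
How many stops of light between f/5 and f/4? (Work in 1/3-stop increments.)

2/3 stop

f/5 → f/4.5 → f/4 — count the steps: 2 third-stops = 2/3 stop.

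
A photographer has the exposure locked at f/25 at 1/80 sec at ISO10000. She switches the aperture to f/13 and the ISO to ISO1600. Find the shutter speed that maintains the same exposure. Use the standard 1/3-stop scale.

1/50s

Aperture: f/25 → f/22 → f/20 → f/18 → f/16 → f/14 → f/13 — 2 stops wider (brighter).
ISO: 10000 → 8000 → 6400 → 5000 → 4000 → 3200 → 2500 → 2000 → 1600 — 2 2/3 stops dropped (darker).
Net change so far: 2/3 stop darker. Offset with the shutter speed: 1/80 → 1/60 → 1/50.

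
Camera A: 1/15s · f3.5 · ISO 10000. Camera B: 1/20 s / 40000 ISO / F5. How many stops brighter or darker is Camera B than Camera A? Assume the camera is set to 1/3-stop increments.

Aperture: f/3.5 → f/4 → f/4.5 → f/5 — 1 stop stopped down (darker).
Shutter speed: 1/15 → 1/20 — 1/3 stop shorter (darker).
ISO: 10000 → 12800 → 16000 → 20000 → 25600 → 32000 → 40000 — 2 stops raised (brighter).
Net: −1 −1/3 +2 = +2/3 stops.

2/3 stop brighter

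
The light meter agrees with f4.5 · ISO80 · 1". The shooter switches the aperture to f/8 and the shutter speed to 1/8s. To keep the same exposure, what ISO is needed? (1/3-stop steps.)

ISO 2000

Aperture: f/4.5 → f/5 → f/5.6 → f/6.3 → f/7.1 → f/8 — 1 2/3 stops smaller aperture (darker).
Shutter speed: 1 → 0.8 → 0.6 → 0.5 → 0.4 → 0.3 → 1/4 → 1/5 → 1/6 → 1/8 — 3 stops shorter (darker).
Net change so far: 4 2/3 stops darker. Offset with the ISO: 80 → 100 → 125 → 160 → 200 → 250 → 320 → 400 → 500 → 640 → 800 → 1000 → 1250 → 1600 → 2000.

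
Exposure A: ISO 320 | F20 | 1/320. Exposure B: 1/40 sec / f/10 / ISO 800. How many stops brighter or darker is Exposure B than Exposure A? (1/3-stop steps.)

6 1/3 stops brighter

Aperture: f/20 → f/18 → f/16 → f/14 → f/13 → f/11 → f/10 — 2 stops larger aperture (brighter).
Shutter speed: 1/320 → 1/250 → 1/200 → 1/160 → 1/125 → 1/100 → 1/80 → 1/60 → 1/50 → 1/40 — 3 stops slower (brighter).
ISO: 320 → 400 → 500 → 640 → 800 — 1 1/3 stops raised (brighter).
Net: +2 +3 +1 1/3 = +6 1/3 stops.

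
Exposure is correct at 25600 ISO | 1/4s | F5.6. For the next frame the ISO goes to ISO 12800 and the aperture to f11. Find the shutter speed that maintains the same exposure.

ISO: 25600 → 12800 — 1 stop lower (darker).
Aperture: f/5.6 → f/8 → f/11 — 2 stops narrower (darker).
Net change so far: 3 stops darker. Offset with the shutter speed: 1/4 → 1/2 → 1 → 2.

2 s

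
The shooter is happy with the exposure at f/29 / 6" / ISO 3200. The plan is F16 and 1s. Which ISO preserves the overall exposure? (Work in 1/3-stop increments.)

ISO 6400

Aperture: f/29 → f/25 → f/22 → f/20 → f/18 → f/16 — 1 2/3 stops wider (brighter).
Shutter speed: 6 → 5 → 4 → 3.2 → 2.5 → 2 → 1.6 → 1.3 → 1 — 2 2/3 stops shorter (darker).
Net change so far: 1 stop darker. Offset with the ISO: 3200 → 4000 → 5000 → 6400.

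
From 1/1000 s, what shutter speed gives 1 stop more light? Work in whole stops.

1/500s

Shutter speed: 1/1000 → 1/500 — 1 stop longer (brighter).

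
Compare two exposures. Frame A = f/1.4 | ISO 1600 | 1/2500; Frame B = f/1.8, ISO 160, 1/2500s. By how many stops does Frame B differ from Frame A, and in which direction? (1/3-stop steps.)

Aperture: f/1.4 → f/1.6 → f/1.8 — 2/3 stop smaller aperture (darker).
Shutter speed: unchanged.
ISO: 1600 → 1250 → 1000 → 800 → 640 → 500 → 400 → 320 → 250 → 200 → 160 — 3 1/3 stops dropped (darker).
Net: −2/3 −3 1/3 = −4 stops.

4 stops darker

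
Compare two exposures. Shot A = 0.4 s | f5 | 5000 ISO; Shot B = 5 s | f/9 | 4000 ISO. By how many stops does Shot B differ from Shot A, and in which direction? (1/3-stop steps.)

1 2/3 stops brighter

Aperture: f/5 → f/5.6 → f/6.3 → f/7.1 → f/8 → f/9 — 1 2/3 stops smaller aperture (darker).
Shutter speed: 0.4 → 0.5 → 0.6 → 0.8 → 1 → 1.3 → 1.6 → 2 → 2.5 → 3.2 → 4 → 5 — 3 2/3 stops longer (brighter).
ISO: 5000 → 4000 — 1/3 stop dropped (darker).
Net: −1 2/3 +3 2/3 −1/3 = +1 2/3 stops.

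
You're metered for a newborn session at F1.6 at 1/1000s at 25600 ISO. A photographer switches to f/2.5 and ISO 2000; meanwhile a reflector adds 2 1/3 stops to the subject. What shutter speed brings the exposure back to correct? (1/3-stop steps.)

Scene light: 2 1/3 stops brighter.
Aperture: f/1.6 → f/1.8 → f/2 → f/2.2 → f/2.5 — 1 1/3 stops stopped down (darker).
ISO: 25600 → 20000 → 16000 → 12800 → 10000 → 8000 → 6400 → 5000 → 4000 → 3200 → 2500 → 2000 — 3 2/3 stops dropped (darker).
Net so far: 2 2/3 stops darker. Shutter speed: 1/1000 → 1/800 → 1/640 → 1/500 → 1/400 → 1/320 → 1/250 → 1/200 → 1/160.

1/160s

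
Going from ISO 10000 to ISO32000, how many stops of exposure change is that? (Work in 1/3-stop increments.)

1 2/3 stops

10000 → 12800 → 16000 → 20000 → 25600 → 32000 — count the steps: 5 third-stops = 1 2/3 stops.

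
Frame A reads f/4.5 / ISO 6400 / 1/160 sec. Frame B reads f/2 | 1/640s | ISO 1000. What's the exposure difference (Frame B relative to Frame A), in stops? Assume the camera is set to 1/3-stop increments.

2 1/3 stops darker

Aperture: f/4.5 → f/4 → f/3.5 → f/3.2 → f/2.8 → f/2.5 → f/2.2 → f/2 — 2 1/3 stops opened up (brighter).
Shutter speed: 1/160 → 1/200 → 1/250 → 1/320 → 1/400 → 1/500 → 1/640 — 2 stops faster (darker).
ISO: 6400 → 5000 → 4000 → 3200 → 2500 → 2000 → 1600 → 1250 → 1000 — 2 2/3 stops lower (darker).
Net: +2 1/3 −2 −2 2/3 = −2 1/3 stops.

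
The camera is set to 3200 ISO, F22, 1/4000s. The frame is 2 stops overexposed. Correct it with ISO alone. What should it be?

ISO 800

Overexposed by 2 stops → need 2 stops darker.
ISO: 3200 → 1600 → 800.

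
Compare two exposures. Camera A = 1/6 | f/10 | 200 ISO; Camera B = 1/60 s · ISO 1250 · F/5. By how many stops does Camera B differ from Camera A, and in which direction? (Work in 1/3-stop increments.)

1 1/3 stops brighter

Aperture: f/10 → f/9 → f/8 → f/7.1 → f/6.3 → f/5.6 → f/5 — 2 stops wider (brighter).
Shutter speed: 1/6 → 1/8 → 1/10 → 1/13 → 1/15 → 1/20 → 1/25 → 1/30 → 1/40 → 1/50 → 1/60 — 3 1/3 stops faster (darker).
ISO: 200 → 250 → 320 → 400 → 500 → 640 → 800 → 1000 → 1250 — 2 2/3 stops raised (brighter).
Net: +2 −3 1/3 +2 2/3 = +1 1/3 stops.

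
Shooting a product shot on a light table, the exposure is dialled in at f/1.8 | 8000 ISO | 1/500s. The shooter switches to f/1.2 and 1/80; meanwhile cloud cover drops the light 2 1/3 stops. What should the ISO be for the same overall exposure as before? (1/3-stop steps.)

ISO 3200

Scene light: 2 1/3 stops darker.
Aperture: f/1.8 → f/1.6 → f/1.4 → f/1.2 — 1 stop opened up (brighter).
Shutter speed: 1/500 → 1/400 → 1/320 → 1/250 → 1/200 → 1/160 → 1/125 → 1/100 → 1/80 — 2 2/3 stops slower (brighter).
Net so far: 1 1/3 stops brighter. ISO: 8000 → 6400 → 5000 → 4000 → 3200.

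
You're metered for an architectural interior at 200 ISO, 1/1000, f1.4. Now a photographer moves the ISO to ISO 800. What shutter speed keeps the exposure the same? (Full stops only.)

ISO: 200 → 400 → 800 — 2 stops raised (brighter).
Need 2 stops darker from the shutter speed: 1/1000 → 1/2000 → 1/4000.

1/4000s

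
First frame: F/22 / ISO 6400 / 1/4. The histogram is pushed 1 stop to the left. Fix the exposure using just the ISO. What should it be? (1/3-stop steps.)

Underexposed by 1 stop → need 1 stop brighter.
ISO: 6400 → 8000 → 10000 → 12800.

ISO 12800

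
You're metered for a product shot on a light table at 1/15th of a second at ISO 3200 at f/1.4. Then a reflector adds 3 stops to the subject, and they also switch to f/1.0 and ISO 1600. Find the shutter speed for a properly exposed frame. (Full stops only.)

1/125s

Scene light: 3 stops brighter.
Aperture: f/1.4 → f/1.0 — 1 stop opened up (brighter).
ISO: 3200 → 1600 — 1 stop dropped (darker).
Net so far: 3 stops brighter. Shutter speed: 1/15 → 1/30 → 1/60 → 1/125.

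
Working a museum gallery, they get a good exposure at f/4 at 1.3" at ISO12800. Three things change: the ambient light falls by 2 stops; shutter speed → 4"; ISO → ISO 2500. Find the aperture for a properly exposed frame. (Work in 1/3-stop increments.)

f/1.6

Scene light: 2 stops darker.
Shutter speed: 1.3 → 1.6 → 2 → 2.5 → 3.2 → 4 — 1 2/3 stops slower (brighter).
ISO: 12800 → 10000 → 8000 → 6400 → 5000 → 4000 → 3200 → 2500 — 2 1/3 stops dropped (darker).
Net so far: 2 2/3 stops darker. Aperture: f/4 → f/3.5 → f/3.2 → f/2.8 → f/2.5 → f/2.2 → f/2 → f/1.8 → f/1.6.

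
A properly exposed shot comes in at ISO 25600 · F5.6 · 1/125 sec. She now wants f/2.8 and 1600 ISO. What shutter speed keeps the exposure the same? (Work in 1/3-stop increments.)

1/30s

Aperture: f/5.6 → f/5 → f/4.5 → f/4 → f/3.5 → f/3.2 → f/2.8 — 2 stops larger aperture (brighter).
ISO: 25600 → 20000 → 16000 → 12800 → 10000 → 8000 → 6400 → 5000 → 4000 → 3200 → 2500 → 2000 → 1600 — 4 stops lower (darker).
Net change so far: 2 stops darker. Offset with the shutter speed: 1/125 → 1/100 → 1/80 → 1/60 → 1/50 → 1/40 → 1/30.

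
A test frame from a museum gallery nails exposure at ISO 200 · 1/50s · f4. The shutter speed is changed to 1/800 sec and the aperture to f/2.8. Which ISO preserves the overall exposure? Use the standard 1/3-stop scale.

Shutter speed: 1/50 → 1/60 → 1/80 → 1/100 → 1/125 → 1/160 → 1/200 → 1/250 → 1/320 → 1/400 → 1/500 → 1/640 → 1/800 — 4 stops shorter (darker).
Aperture: f/4 → f/3.5 → f/3.2 → f/2.8 — 1 stop larger aperture (brighter).
Net change so far: 3 stops darker. Offset with the ISO: 200 → 250 → 320 → 400 → 500 → 640 → 800 → 1000 → 1250 → 1600.

ISO 1600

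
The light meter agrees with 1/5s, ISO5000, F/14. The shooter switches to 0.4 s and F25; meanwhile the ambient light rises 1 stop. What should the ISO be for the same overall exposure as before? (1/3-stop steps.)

ISO 4000

Scene light: 1 stop brighter.
Shutter speed: 1/5 → 1/4 → 0.3 → 0.4 — 1 stop longer (brighter).
Aperture: f/14 → f/16 → f/18 → f/20 → f/22 → f/25 — 1 2/3 stops smaller aperture (darker).
Net so far: 1/3 stop brighter. ISO: 5000 → 4000.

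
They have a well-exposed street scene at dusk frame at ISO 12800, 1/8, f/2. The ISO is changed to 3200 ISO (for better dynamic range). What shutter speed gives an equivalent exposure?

1/2s

ISO: 12800 → 6400 → 3200 — 2 stops lower (darker).
Need 2 stops brighter from the shutter speed: 1/8 → 1/4 → 1/2.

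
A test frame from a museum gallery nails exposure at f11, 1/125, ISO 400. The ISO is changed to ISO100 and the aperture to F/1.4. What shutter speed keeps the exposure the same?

ISO: 400 → 200 → 100 — 2 stops dropped (darker).
Aperture: f/11 → f/8 → f/5.6 → f/4 → f/2.8 → f/2 → f/1.4 — 6 stops opened up (brighter).
Net change so far: 4 stops brighter. Offset with the shutter speed: 1/125 → 1/250 → 1/500 → 1/1000 → 1/2000.

1/2000s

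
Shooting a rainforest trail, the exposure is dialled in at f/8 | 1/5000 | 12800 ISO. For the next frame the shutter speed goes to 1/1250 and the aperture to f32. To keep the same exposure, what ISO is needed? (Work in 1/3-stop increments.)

ISO 51200

Shutter speed: 1/5000 → 1/4000 → 1/3200 → 1/2500 → 1/2000 → 1/1600 → 1/1250 — 2 stops slower (brighter).
Aperture: f/8 → f/9 → f/10 → f/11 → f/13 → f/14 → f/16 → f/18 → f/20 → f/22 → f/25 → f/29 → f/32 — 4 stops narrower (darker).
Net change so far: 2 stops darker. Offset with the ISO: 12800 → 16000 → 20000 → 25600 → 32000 → 40000 → 51200.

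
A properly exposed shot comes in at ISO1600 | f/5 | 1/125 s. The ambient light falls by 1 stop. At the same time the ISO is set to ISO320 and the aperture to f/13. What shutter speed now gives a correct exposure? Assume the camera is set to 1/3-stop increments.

0.5 s

Scene light: 1 stop darker.
ISO: 1600 → 1250 → 1000 → 800 → 640 → 500 → 400 → 320 — 2 1/3 stops dropped (darker).
Aperture: f/5 → f/5.6 → f/6.3 → f/7.1 → f/8 → f/9 → f/10 → f/11 → f/13 — 2 2/3 stops smaller aperture (darker).
Net so far: 6 stops darker. Shutter speed: 1/125 → 1/100 → 1/80 → 1/60 → 1/50 → 1/40 → 1/30 → 1/25 → 1/20 → 1/15 → 1/13 → 1/10 → 1/8 → 1/6 → 1/5 → 1/4 → 0.3 → 0.4 → 0.5.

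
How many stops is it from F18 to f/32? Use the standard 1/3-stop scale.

1 2/3 stops

f/18 → f/20 → f/22 → f/25 → f/29 → f/32 — count the steps: 5 third-stops = 1 2/3 stops.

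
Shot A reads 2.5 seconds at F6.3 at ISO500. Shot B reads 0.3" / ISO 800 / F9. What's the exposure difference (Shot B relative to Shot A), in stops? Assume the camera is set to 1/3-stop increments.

Aperture: f/6.3 → f/7.1 → f/8 → f/9 — 1 stop narrower (darker).
Shutter speed: 2.5 → 2 → 1.6 → 1.3 → 1 → 0.8 → 0.6 → 0.5 → 0.4 → 0.3 — 3 stops shorter (darker).
ISO: 500 → 640 → 800 — 2/3 stop higher (brighter).
Net: −1 −3 +2/3 = −3 1/3 stops.

3 1/3 stops darker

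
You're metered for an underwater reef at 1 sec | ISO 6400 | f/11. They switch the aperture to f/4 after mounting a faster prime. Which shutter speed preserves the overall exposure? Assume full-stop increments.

Aperture: f/11 → f/8 → f/5.6 → f/4 — 3 stops opened up (brighter).
Need 3 stops darker from the shutter speed: 1 → 1/2 → 1/4 → 1/8.

1/8s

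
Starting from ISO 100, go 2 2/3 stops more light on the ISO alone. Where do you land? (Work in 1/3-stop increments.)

ISO: 100 → 125 → 160 → 200 → 250 → 320 → 400 → 500 → 640 — 2 2/3 stops raised (brighter).

ISO 640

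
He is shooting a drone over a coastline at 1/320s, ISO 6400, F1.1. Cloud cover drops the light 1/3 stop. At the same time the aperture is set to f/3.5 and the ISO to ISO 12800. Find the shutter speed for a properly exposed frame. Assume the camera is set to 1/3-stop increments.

Scene light: 1/3 stop darker.
Aperture: f/1.1 → f/1.2 → f/1.4 → f/1.6 → f/1.8 → f/2 → f/2.2 → f/2.5 → f/2.8 → f/3.2 → f/3.5 — 3 1/3 stops stopped down (darker).
ISO: 6400 → 8000 → 10000 → 12800 — 1 stop higher (brighter).
Net so far: 2 2/3 stops darker. Shutter speed: 1/320 → 1/250 → 1/200 → 1/160 → 1/125 → 1/100 → 1/80 → 1/60 → 1/50.

1/50s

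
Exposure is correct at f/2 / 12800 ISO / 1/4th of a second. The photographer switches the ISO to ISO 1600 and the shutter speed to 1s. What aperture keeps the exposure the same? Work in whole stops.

ISO: 12800 → 6400 → 3200 → 1600 — 3 stops lower (darker).
Shutter speed: 1/4 → 1/2 → 1 — 2 stops slower (brighter).
Net change so far: 1 stop darker. Offset with the aperture: f/2 → f/1.4.

f/1.4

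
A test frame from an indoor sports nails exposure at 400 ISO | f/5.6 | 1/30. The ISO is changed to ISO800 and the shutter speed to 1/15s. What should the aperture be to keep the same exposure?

f/11

ISO: 400 → 800 — 1 stop raised (brighter).
Shutter speed: 1/30 → 1/15 — 1 stop slower (brighter).
Net change so far: 2 stops brighter. Offset with the aperture: f/5.6 → f/8 → f/11.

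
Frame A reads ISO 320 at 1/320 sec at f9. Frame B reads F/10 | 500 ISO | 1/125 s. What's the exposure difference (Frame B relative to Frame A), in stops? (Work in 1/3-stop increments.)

1 2/3 stops brighter

Aperture: f/9 → f/10 — 1/3 stop stopped down (darker).
Shutter speed: 1/320 → 1/250 → 1/200 → 1/160 → 1/125 — 1 1/3 stops longer (brighter).
ISO: 320 → 400 → 500 — 2/3 stop higher (brighter).
Net: −1/3 +1 1/3 +2/3 = +1 2/3 stops.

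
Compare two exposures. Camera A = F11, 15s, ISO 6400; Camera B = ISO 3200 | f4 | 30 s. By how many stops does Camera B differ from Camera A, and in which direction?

Aperture: f/11 → f/8 → f/5.6 → f/4 — 3 stops larger aperture (brighter).
Shutter speed: 15 → 30 — 1 stop longer (brighter).
ISO: 6400 → 3200 — 1 stop lower (darker).
Net: +3 +1 −1 = +3 stops.

3 stops brighter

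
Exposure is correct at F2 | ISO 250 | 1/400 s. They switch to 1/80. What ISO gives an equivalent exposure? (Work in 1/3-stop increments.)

Shutter speed: 1/400 → 1/320 → 1/250 → 1/200 → 1/160 → 1/125 → 1/100 → 1/80 — 2 1/3 stops longer (brighter).
Need 2 1/3 stops darker from the ISO: 250 → 200 → 160 → 125 → 100 → 80 → 64 → 50.

ISO 50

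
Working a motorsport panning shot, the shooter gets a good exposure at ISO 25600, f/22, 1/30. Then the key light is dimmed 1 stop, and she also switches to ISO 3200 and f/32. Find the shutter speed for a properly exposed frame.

Scene light: 1 stop darker.
ISO: 25600 → 12800 → 6400 → 3200 — 3 stops lower (darker).
Aperture: f/22 → f/32 — 1 stop smaller aperture (darker).
Net so far: 5 stops darker. Shutter speed: 1/30 → 1/15 → 1/8 → 1/4 → 1/2 → 1.

1 s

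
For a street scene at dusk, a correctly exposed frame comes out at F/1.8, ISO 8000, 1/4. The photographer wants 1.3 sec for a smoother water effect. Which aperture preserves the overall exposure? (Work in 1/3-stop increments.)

Shutter speed: 1/4 → 0.3 → 0.4 → 0.5 → 0.6 → 0.8 → 1 → 1.3 — 2 1/3 stops slower (brighter).
Need 2 1/3 stops darker from the aperture: f/1.8 → f/2 → f/2.2 → f/2.5 → f/2.8 → f/3.2 → f/3.5 → f/4.

f/4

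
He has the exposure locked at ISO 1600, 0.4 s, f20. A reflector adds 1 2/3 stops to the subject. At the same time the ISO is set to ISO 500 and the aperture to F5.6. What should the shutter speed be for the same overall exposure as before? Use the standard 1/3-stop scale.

Scene light: 1 2/3 stops brighter.
ISO: 1600 → 1250 → 1000 → 800 → 640 → 500 — 1 2/3 stops lower (darker).
Aperture: f/20 → f/18 → f/16 → f/14 → f/13 → f/11 → f/10 → f/9 → f/8 → f/7.1 → f/6.3 → f/5.6 — 3 2/3 stops wider (brighter).
Net so far: 3 2/3 stops brighter. Shutter speed: 0.4 → 0.3 → 1/4 → 1/5 → 1/6 → 1/8 → 1/10 → 1/13 → 1/15 → 1/20 → 1/25 → 1/30.

1/30s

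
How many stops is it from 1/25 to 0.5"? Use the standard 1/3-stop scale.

3 2/3 stops

1/25 → 1/20 → 1/15 → 1/13 → 1/10 → 1/8 → 1/6 → 1/5 → 1/4 → 0.3 → 0.4 → 0.5 — count the steps: 11 third-stops = 3 2/3 stops.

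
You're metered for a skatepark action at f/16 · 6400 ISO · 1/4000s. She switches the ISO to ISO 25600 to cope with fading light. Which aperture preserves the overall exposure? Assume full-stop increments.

ISO: 6400 → 12800 → 25600 — 2 stops raised (brighter).
Need 2 stops darker from the aperture: f/16 → f/22 → f/32.

f/32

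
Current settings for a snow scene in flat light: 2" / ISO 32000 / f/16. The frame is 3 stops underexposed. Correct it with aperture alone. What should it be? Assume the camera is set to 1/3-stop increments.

Underexposed by 3 stops → need 3 stops brighter.
Aperture: f/16 → f/14 → f/13 → f/11 → f/10 → f/9 → f/8 → f/7.1 → f/6.3 → f/5.6.

f/5.6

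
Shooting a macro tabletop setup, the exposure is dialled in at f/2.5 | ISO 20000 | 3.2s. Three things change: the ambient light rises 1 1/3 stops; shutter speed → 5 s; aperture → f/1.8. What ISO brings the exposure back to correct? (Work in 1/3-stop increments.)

Scene light: 1 1/3 stops brighter.
Shutter speed: 3.2 → 4 → 5 — 2/3 stop longer (brighter).
Aperture: f/2.5 → f/2.2 → f/2 → f/1.8 — 1 stop opened up (brighter).
Net so far: 3 stops brighter. ISO: 20000 → 16000 → 12800 → 10000 → 8000 → 6400 → 5000 → 4000 → 3200 → 2500.

ISO 2500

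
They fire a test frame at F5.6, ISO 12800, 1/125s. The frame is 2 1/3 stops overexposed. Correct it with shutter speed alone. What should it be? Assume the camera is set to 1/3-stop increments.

1/640s

Overexposed by 2 1/3 stops → need 2 1/3 stops darker.
Shutter speed: 1/125 → 1/160 → 1/200 → 1/250 → 1/320 → 1/400 → 1/500 → 1/640.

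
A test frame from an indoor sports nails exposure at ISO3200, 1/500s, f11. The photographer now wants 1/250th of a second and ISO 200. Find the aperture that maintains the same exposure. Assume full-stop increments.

f/4

Shutter speed: 1/500 → 1/250 — 1 stop slower (brighter).
ISO: 3200 → 1600 → 800 → 400 → 200 — 4 stops dropped (darker).
Net change so far: 3 stops darker. Offset with the aperture: f/11 → f/8 → f/5.6 → f/4.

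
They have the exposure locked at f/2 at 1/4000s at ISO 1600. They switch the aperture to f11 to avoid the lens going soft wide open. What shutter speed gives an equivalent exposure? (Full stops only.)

1/125s

Aperture: f/2 → f/2.8 → f/4 → f/5.6 → f/8 → f/11 — 5 stops stopped down (darker).
Need 5 stops brighter from the shutter speed: 1/4000 → 1/2000 → 1/1000 → 1/500 → 1/250 → 1/125.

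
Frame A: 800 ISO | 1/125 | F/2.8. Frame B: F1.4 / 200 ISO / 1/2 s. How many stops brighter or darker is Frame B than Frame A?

Aperture: f/2.8 → f/2 → f/1.4 — 2 stops opened up (brighter).
Shutter speed: 1/125 → 1/60 → 1/30 → 1/15 → 1/8 → 1/4 → 1/2 — 6 stops slower (brighter).
ISO: 800 → 400 → 200 — 2 stops dropped (darker).
Net: +2 +6 −2 = +6 stops.

6 stops brighter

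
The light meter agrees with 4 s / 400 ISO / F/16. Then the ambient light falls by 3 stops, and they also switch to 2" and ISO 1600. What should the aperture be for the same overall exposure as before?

f/8

Scene light: 3 stops darker.
Shutter speed: 4 → 2 — 1 stop faster (darker).
ISO: 400 → 800 → 1600 — 2 stops raised (brighter).
Net so far: 2 stops darker. Aperture: f/16 → f/11 → f/8.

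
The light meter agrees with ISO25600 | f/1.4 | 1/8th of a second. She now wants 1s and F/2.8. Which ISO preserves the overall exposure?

ISO 12800

Shutter speed: 1/8 → 1/4 → 1/2 → 1 — 3 stops longer (brighter).
Aperture: f/1.4 → f/2 → f/2.8 — 2 stops stopped down (darker).
Net change so far: 1 stop brighter. Offset with the ISO: 25600 → 12800.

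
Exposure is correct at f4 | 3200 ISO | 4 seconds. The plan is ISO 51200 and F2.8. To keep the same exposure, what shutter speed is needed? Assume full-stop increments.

ISO: 3200 → 6400 → 12800 → 25600 → 51200 — 4 stops higher (brighter).
Aperture: f/4 → f/2.8 — 1 stop opened up (brighter).
Net change so far: 5 stops brighter. Offset with the shutter speed: 4 → 2 → 1 → 1/2 → 1/4 → 1/8.

1/8s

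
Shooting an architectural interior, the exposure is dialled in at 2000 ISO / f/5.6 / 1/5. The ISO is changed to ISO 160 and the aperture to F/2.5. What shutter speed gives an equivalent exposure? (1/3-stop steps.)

ISO: 2000 → 1600 → 1250 → 1000 → 800 → 640 → 500 → 400 → 320 → 250 → 200 → 160 — 3 2/3 stops lower (darker).
Aperture: f/5.6 → f/5 → f/4.5 → f/4 → f/3.5 → f/3.2 → f/2.8 → f/2.5 — 2 1/3 stops larger aperture (brighter).
Net change so far: 1 1/3 stops darker. Offset with the shutter speed: 1/5 → 1/4 → 0.3 → 0.4 → 0.5.

0.5 s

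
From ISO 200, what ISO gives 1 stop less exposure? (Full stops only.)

ISO 100

ISO: 200 → 100 — 1 stop dropped (darker).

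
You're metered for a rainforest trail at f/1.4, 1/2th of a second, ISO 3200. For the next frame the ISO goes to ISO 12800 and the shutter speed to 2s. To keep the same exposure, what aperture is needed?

ISO: 3200 → 6400 → 12800 — 2 stops higher (brighter).
Shutter speed: 1/2 → 1 → 2 — 2 stops longer (brighter).
Net change so far: 4 stops brighter. Offset with the aperture: f/1.4 → f/2 → f/2.8 → f/4 → f/5.6.

f/5.6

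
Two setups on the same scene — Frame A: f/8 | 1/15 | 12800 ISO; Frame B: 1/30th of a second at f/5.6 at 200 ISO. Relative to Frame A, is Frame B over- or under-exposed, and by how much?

Aperture: f/8 → f/5.6 — 1 stop larger aperture (brighter).
Shutter speed: 1/15 → 1/30 — 1 stop shorter (darker).
ISO: 12800 → 6400 → 3200 → 1600 → 800 → 400 → 200 — 6 stops lower (darker).
Net: +1 −1 −6 = −6 stops.

6 stops darker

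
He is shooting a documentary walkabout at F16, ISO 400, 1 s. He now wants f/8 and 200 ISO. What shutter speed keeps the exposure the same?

Aperture: f/16 → f/11 → f/8 — 2 stops wider (brighter).
ISO: 400 → 200 — 1 stop dropped (darker).
Net change so far: 1 stop brighter. Offset with the shutter speed: 1 → 1/2.

1/2s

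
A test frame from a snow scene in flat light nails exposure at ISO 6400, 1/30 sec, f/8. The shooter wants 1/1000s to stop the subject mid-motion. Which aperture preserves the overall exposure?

f/1.4

Shutter speed: 1/30 → 1/60 → 1/125 → 1/250 → 1/500 → 1/1000 — 5 stops faster (darker).
Need 5 stops brighter from the aperture: f/8 → f/5.6 → f/4 → f/2.8 → f/2 → f/1.4.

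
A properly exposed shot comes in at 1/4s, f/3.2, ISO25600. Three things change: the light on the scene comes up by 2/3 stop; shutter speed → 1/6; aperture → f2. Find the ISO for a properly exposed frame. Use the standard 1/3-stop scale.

ISO 10000

Scene light: 2/3 stop brighter.
Shutter speed: 1/4 → 1/5 → 1/6 — 2/3 stop faster (darker).
Aperture: f/3.2 → f/2.8 → f/2.5 → f/2.2 → f/2 — 1 1/3 stops opened up (brighter).
Net so far: 1 1/3 stops brighter. ISO: 25600 → 20000 → 16000 → 12800 → 10000.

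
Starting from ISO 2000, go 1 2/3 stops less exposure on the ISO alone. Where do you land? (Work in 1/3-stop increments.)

ISO 640

ISO: 2000 → 1600 → 1250 → 1000 → 800 → 640 — 1 2/3 stops lower (darker).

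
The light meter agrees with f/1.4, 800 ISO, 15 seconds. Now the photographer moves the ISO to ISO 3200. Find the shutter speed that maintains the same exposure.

ISO: 800 → 1600 → 3200 — 2 stops higher (brighter).
Need 2 stops darker from the shutter speed: 15 → 8 → 4.

4 s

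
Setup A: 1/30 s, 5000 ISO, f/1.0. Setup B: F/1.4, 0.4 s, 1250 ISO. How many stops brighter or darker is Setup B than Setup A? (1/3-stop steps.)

2/3 stop brighter

Aperture: f/1.0 → f/1.1 → f/1.2 → f/1.4 — 1 stop stopped down (darker).
Shutter speed: 1/30 → 1/25 → 1/20 → 1/15 → 1/13 → 1/10 → 1/8 → 1/6 → 1/5 → 1/4 → 0.3 → 0.4 — 3 2/3 stops longer (brighter).
ISO: 5000 → 4000 → 3200 → 2500 → 2000 → 1600 → 1250 — 2 stops dropped (darker).
Net: −1 +3 2/3 −2 = +2/3 stops.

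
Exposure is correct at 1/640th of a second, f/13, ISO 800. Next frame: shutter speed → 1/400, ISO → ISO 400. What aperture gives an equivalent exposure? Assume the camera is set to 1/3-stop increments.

f/11

Shutter speed: 1/640 → 1/500 → 1/400 — 2/3 stop longer (brighter).
ISO: 800 → 640 → 500 → 400 — 1 stop lower (darker).
Net change so far: 1/3 stop darker. Offset with the aperture: f/13 → f/11.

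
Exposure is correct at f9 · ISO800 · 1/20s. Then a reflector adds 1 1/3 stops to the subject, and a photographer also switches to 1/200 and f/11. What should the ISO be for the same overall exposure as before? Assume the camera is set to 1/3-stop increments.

Scene light: 1 1/3 stops brighter.
Shutter speed: 1/20 → 1/25 → 1/30 → 1/40 → 1/50 → 1/60 → 1/80 → 1/100 → 1/125 → 1/160 → 1/200 — 3 1/3 stops shorter (darker).
Aperture: f/9 → f/10 → f/11 — 2/3 stop smaller aperture (darker).
Net so far: 2 2/3 stops darker. ISO: 800 → 1000 → 1250 → 1600 → 2000 → 2500 → 3200 → 4000 → 5000.

ISO 5000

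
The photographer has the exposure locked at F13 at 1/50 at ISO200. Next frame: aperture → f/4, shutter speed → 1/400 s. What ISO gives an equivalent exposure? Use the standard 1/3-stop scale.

Aperture: f/13 → f/11 → f/10 → f/9 → f/8 → f/7.1 → f/6.3 → f/5.6 → f/5 → f/4.5 → f/4 — 3 1/3 stops wider (brighter).
Shutter speed: 1/50 → 1/60 → 1/80 → 1/100 → 1/125 → 1/160 → 1/200 → 1/250 → 1/320 → 1/400 — 3 stops shorter (darker).
Net change so far: 1/3 stop brighter. Offset with the ISO: 200 → 160.

ISO 160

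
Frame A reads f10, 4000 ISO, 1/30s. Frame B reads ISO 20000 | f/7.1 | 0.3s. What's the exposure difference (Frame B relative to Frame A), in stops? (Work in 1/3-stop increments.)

Aperture: f/10 → f/9 → f/8 → f/7.1 — 1 stop opened up (brighter).
Shutter speed: 1/30 → 1/25 → 1/20 → 1/15 → 1/13 → 1/10 → 1/8 → 1/6 → 1/5 → 1/4 → 0.3 — 3 1/3 stops longer (brighter).
ISO: 4000 → 5000 → 6400 → 8000 → 10000 → 12800 → 16000 → 20000 — 2 1/3 stops higher (brighter).
Net: +1 +3 1/3 +2 1/3 = +6 2/3 stops.

6 2/3 stops brighter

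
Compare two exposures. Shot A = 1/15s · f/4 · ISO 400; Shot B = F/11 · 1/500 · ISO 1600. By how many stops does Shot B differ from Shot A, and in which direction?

6 stops darker

Aperture: f/4 → f/5.6 → f/8 → f/11 — 3 stops stopped down (darker).
Shutter speed: 1/15 → 1/30 → 1/60 → 1/125 → 1/250 → 1/500 — 5 stops faster (darker).
ISO: 400 → 800 → 1600 — 2 stops higher (brighter).
Net: −3 −5 +2 = −6 stops.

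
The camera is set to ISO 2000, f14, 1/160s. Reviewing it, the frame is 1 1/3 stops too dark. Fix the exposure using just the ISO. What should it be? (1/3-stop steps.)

Underexposed by 1 1/3 stops → need 1 1/3 stops brighter.
ISO: 2000 → 2500 → 3200 → 4000 → 5000.

ISO 5000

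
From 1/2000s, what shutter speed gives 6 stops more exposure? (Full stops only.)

Shutter speed: 1/2000 → 1/1000 → 1/500 → 1/250 → 1/125 → 1/60 → 1/30 — 6 stops longer (brighter).

1/30s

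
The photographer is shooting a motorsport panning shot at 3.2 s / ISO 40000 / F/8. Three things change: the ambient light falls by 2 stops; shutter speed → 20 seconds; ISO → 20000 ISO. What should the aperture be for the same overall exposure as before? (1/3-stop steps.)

Scene light: 2 stops darker.
Shutter speed: 3.2 → 4 → 5 → 6 → 8 → 10 → 13 → 15 → 20 — 2 2/3 stops longer (brighter).
ISO: 40000 → 32000 → 25600 → 20000 — 1 stop lower (darker).
Net so far: 1/3 stop darker. Aperture: f/8 → f/7.1.

f/7.1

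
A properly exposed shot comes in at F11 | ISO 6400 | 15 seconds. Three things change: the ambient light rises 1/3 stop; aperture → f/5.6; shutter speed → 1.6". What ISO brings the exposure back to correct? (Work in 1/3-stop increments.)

Scene light: 1/3 stop brighter.
Aperture: f/11 → f/10 → f/9 → f/8 → f/7.1 → f/6.3 → f/5.6 — 2 stops larger aperture (brighter).
Shutter speed: 15 → 13 → 10 → 8 → 6 → 5 → 4 → 3.2 → 2.5 → 2 → 1.6 — 3 1/3 stops shorter (darker).
Net so far: 1 stop darker. ISO: 6400 → 8000 → 10000 → 12800.

ISO 12800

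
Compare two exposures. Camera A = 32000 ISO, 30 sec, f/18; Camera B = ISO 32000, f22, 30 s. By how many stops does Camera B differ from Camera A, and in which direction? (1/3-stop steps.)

2/3 stop darker

Aperture: f/18 → f/20 → f/22 — 2/3 stop stopped down (darker).
Shutter speed: unchanged.
ISO: unchanged.
Net: −2/3 = −2/3 stops.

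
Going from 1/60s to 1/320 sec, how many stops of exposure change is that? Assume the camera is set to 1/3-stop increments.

1/60 → 1/80 → 1/100 → 1/125 → 1/160 → 1/200 → 1/250 → 1/320 — count the steps: 7 third-stops = 2 1/3 stops.

2 1/3 stops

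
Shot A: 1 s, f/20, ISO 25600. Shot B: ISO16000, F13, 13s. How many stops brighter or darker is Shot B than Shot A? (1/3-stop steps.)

4 1/3 stops brighter

Aperture: f/20 → f/18 → f/16 → f/14 → f/13 — 1 1/3 stops opened up (brighter).
Shutter speed: 1 → 1.3 → 1.6 → 2 → 2.5 → 3.2 → 4 → 5 → 6 → 8 → 10 → 13 — 3 2/3 stops slower (brighter).
ISO: 25600 → 20000 → 16000 — 2/3 stop dropped (darker).
Net: +1 1/3 +3 2/3 −2/3 = +4 1/3 stops.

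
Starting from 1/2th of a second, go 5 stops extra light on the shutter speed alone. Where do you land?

15 s

Shutter speed: 1/2 → 1 → 2 → 4 → 8 → 15 — 5 stops slower (brighter).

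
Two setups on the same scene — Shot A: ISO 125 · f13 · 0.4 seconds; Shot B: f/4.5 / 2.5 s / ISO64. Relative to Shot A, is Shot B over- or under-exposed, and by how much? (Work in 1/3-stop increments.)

Aperture: f/13 → f/11 → f/10 → f/9 → f/8 → f/7.1 → f/6.3 → f/5.6 → f/5 → f/4.5 — 3 stops larger aperture (brighter).
Shutter speed: 0.4 → 0.5 → 0.6 → 0.8 → 1 → 1.3 → 1.6 → 2 → 2.5 — 2 2/3 stops slower (brighter).
ISO: 125 → 100 → 80 → 64 — 1 stop lower (darker).
Net: +3 +2 2/3 −1 = +4 2/3 stops.

4 2/3 stops brighter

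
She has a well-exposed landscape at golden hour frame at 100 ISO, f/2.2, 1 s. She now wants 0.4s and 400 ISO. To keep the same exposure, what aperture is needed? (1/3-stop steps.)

f/2.8

Shutter speed: 1 → 0.8 → 0.6 → 0.5 → 0.4 — 1 1/3 stops faster (darker).
ISO: 100 → 125 → 160 → 200 → 250 → 320 → 400 — 2 stops higher (brighter).
Net change so far: 2/3 stop brighter. Offset with the aperture: f/2.2 → f/2.5 → f/2.8.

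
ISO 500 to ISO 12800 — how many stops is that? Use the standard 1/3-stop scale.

4 2/3 stops

500 → 640 → 800 → 1000 → 1250 → 1600 → 2000 → 2500 → 3200 → 4000 → 5000 → 6400 → 8000 → 10000 → 12800 — count the steps: 14 third-stops = 4 2/3 stops.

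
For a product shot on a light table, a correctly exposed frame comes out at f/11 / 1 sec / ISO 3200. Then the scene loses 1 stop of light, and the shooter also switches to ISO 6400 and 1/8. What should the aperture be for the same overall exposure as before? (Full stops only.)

f/4

Scene light: 1 stop darker.
ISO: 3200 → 6400 — 1 stop higher (brighter).
Shutter speed: 1 → 1/2 → 1/4 → 1/8 — 3 stops faster (darker).
Net so far: 3 stops darker. Aperture: f/11 → f/8 → f/5.6 → f/4.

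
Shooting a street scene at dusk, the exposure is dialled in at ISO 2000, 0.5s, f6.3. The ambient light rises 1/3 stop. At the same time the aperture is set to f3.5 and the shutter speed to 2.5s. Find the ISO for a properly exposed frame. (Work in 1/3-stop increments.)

Scene light: 1/3 stop brighter.
Aperture: f/6.3 → f/5.6 → f/5 → f/4.5 → f/4 → f/3.5 — 1 2/3 stops larger aperture (brighter).
Shutter speed: 0.5 → 0.6 → 0.8 → 1 → 1.3 → 1.6 → 2 → 2.5 — 2 1/3 stops slower (brighter).
Net so far: 4 1/3 stops brighter. ISO: 2000 → 1600 → 1250 → 1000 → 800 → 640 → 500 → 400 → 320 → 250 → 200 → 160 → 125 → 100.

ISO 100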